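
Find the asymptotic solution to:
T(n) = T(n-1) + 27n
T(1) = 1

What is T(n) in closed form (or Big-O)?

Unrolling: T(n) = 1 + 27*(2 + 3 + ... + n) = 1 + 27*(n(n+1)/2 - 1) = O(n^2).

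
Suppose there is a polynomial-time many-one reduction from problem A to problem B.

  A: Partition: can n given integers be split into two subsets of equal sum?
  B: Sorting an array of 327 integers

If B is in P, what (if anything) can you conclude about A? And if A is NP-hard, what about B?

A poly-time reduction A <=_p B means any A-instance can be transformed to a B-instance in poly time.
If B is in P: compose the reduction with B's poly-time algorithm to solve A in poly time, so A is in P.
If A is NP-hard: every NP problem reduces to A, which reduces to B; composing reductions, every NP problem reduces to B, so B is NP-hard.
(Here in fact A is NP-complete and B is in P, so no such reduction is known -- its existence would imply P = NP; the analysis concerns only what the assumed reduction would or would not let you conclude.)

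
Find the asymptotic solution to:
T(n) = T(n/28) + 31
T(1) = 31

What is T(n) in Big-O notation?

Each step divides n by 28 and adds 31. After log_28(n) steps, T(n) = O(log n).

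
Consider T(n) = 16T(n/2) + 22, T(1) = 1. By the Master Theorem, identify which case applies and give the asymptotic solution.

a=16, b=2, f(n)=22.
log_2(16) = 4 > 0.
Since f(n) = O(n^0) is polynomially smaller than n^4, Case 1 applies.
T(n) = Theta(n^4).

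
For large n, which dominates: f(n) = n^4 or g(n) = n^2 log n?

f(n) = n^4 grows faster: n^4 / (n^2 log n) = n^2/log n -> infinity.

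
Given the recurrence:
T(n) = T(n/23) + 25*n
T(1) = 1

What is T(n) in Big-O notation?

Geometric series: 25*n*(1 + 1/23 + 1/23^2 + ...) = O(n). T(n) = O(n).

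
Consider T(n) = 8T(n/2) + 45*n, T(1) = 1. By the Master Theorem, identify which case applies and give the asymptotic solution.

a=8, b=2, f(n)=45*n.
log_2(8) = 3 > 1.
Since f(n) = O(n^1) is polynomially smaller than n^3, Case 1 applies.
T(n) = Theta(n^3).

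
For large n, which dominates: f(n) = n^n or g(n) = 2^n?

f(n) = n^n grows faster: n^n / 2^n = (n/2)^n -> infinity once n > 2.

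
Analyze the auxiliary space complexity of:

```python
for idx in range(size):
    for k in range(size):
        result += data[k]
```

Space complexity: O(1).
Only a constant amount of auxiliary storage is used; nothing grows with n.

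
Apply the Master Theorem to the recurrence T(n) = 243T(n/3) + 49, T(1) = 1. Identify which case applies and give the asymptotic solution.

a=243, b=3, f(n)=49.
log_3(243) = 5 > 0.
Since f(n) = O(n^0) is polynomially smaller than n^5, Case 1 applies.
T(n) = Theta(n^5).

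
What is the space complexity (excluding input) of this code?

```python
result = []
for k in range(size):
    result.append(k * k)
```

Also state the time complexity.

Space complexity: O(n).
Auxiliary storage grows linearly with the input size n in the worst case.
Time complexity: O(n).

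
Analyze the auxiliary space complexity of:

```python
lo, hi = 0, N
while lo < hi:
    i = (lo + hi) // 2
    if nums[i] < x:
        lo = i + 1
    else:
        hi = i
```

Space complexity: O(1).
Only a constant amount of auxiliary storage is used; nothing grows with n.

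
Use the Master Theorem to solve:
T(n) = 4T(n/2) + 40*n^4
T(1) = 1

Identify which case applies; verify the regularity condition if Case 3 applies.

a=4, b=2, f(n)=40*n^4.
log_2(4) = 2 < 4.
f(n) = Omega(n^(2+epsilon)) for some epsilon > 0, so Case 3 is the candidate.
Regularity: a*f(n/b) = 4*40*(n/2)^4 = (4/16)*40*n^4 <= c*f(n) with c = 4/16 < 1. Satisfied.
Case 3: T(n) = Theta(n^4).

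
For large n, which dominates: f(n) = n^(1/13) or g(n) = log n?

f(n) = n^(1/13) grows faster: any positive power of n dominates log n.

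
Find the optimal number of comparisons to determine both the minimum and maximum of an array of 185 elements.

Naive approach: 368 comparisons (184 for max + 184 for min).
Optimal: Compare elements in pairs first (floor(n/2) = 92 comparisons), then find max among winners and min among losers (92 comparisons each).
Total: ceil(3n/2) - 2 = 276 comparisons. An adversary argument shows this is also a lower bound.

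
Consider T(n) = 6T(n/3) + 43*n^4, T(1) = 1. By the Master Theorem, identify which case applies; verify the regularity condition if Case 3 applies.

a=6, b=3, f(n)=43*n^4.
log_3(6) = 1.631 < 4.
f(n) = Omega(n^(1.631+epsilon)) for some epsilon > 0, so Case 3 is the candidate.
Regularity: a*f(n/b) = 6*43*(n/3)^4 = (6/81)*43*n^4 <= c*f(n) with c = 6/81 < 1. Satisfied.
Case 3: T(n) = Theta(n^4).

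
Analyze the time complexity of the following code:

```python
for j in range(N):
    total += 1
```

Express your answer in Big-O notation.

Time complexity: O(n).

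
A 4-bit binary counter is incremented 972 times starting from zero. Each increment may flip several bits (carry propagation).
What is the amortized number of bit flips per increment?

Bit i flips on every 2^i-th increment, so over 972 increments bit i flips floor(972/2^i) times. Summing over i: total flips < 2 * 972. Amortized: < 2 = O(1) per increment.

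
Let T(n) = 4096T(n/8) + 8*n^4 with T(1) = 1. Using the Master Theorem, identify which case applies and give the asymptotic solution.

a=4096, b=8, f(n)=8*n^4.
log_8(4096) = 4, so n^(log_b(a)) = n^4.
f(n) = Theta(n^4), so Case 2 applies.
T(n) = Theta(n^4 log n).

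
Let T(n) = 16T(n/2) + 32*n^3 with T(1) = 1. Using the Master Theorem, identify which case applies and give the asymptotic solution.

a=16, b=2, f(n)=32*n^3.
log_2(16) = 4 > 3.
Since f(n) = O(n^3) is polynomially smaller than n^4, Case 1 applies.
T(n) = Theta(n^4).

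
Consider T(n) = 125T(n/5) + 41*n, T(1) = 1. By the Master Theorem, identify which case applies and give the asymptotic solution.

a=125, b=5, f(n)=41*n.
log_5(125) = 3 > 1.
Since f(n) = O(n^1) is polynomially smaller than n^3, Case 1 applies.
T(n) = Theta(n^3).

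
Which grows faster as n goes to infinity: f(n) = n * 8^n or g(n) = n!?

g(n) = n! grows faster: by Stirling n! ~ (n/e)^n sqrt(2*pi*n); (n/e)^n eventually dominates n * 8^n.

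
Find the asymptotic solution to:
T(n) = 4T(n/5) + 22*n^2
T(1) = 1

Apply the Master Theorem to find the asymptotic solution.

a=4, b=5, f(n)=22*n^2. log_5(4) = 0.8614 < 2. Case 3: T(n) = O(n^2).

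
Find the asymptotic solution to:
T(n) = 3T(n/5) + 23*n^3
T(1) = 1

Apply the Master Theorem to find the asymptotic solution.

a=3, b=5, f(n)=23*n^3. log_5(3) = 0.6826 < 3. Case 3: T(n) = O(n^3).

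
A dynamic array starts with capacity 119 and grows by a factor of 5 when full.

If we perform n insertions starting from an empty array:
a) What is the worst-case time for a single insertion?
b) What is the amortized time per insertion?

(a) Worst-case single insertion: O(n) -- when the array is full at capacity c, the resize copies all c elements, and c can be Theta(n).
(b) Resizes happen at sizes 119, 595, 2975, ... Total copy cost for n insertions: 119 + 595 + ... = O(n) (geometric series with ratio 1/5). Amortized cost per insertion: O(n)/n = O(1).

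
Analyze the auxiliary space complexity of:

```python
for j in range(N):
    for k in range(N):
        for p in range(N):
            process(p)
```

Space complexity: O(1).
Only a constant amount of auxiliary storage is used; nothing grows with n.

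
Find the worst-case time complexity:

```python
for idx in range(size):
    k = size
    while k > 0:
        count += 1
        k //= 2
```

Time complexity: O(n log n).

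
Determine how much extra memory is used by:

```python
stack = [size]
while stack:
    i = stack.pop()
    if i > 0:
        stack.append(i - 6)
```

Space complexity: O(1).
Only a constant amount of auxiliary storage is used; nothing grows with n.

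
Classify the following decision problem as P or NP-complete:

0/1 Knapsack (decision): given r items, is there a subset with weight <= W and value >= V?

This problem is NP-complete: reduces from Subset Sum.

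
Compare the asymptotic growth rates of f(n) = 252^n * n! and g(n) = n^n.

f(n) = 252^n * n! grows faster: by Stirling n! ~ sqrt(2 pi n)(n/e)^n, so 252^n n! / n^n ~ (252/e)^n sqrt(2 pi n) -> infinity since 252/e > 1.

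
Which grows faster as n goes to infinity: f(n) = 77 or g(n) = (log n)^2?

g(n) = (log n)^2 grows faster: any unbounded function dominates a constant.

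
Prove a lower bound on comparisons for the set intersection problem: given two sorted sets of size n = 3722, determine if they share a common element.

For two sorted arrays of size n = 3722, any correct algorithm must examine Omega(n) elements. If fewer are examined, an adversary places a common element in an unexamined gap. A merge-based scan achieves O(n), so the bound is tight.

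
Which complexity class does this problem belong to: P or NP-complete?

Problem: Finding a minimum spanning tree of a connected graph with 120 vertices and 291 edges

This problem is in P: Kruskal's / Prim's algorithms run in polynomial time.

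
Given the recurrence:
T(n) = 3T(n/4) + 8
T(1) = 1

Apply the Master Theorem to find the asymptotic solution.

a=3, b=4, f(n)=8. log_4(3) = 0.7925. Case 1 of Master Theorem: T(n) = O(n^0.7925).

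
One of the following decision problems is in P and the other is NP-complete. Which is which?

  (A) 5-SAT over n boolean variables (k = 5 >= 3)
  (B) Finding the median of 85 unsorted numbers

(A) is NP-complete: 3-SAT is NP-complete (Cook-Levin); k-SAT for k>=3 reduces from 3-SAT.
(B) is P: linear-time selection (median-of-medians) runs in O(n).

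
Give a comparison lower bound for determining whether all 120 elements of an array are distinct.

In the algebraic decision-tree model, the YES region for element distinctness on 120 elements has 120! connected components (one per ordering). Ben-Or's theorem then gives a lower bound of Omega(log(n!)) = Omega(n log n).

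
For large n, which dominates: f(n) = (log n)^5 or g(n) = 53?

f(n) = (log n)^5 grows faster: any unbounded function dominates a constant.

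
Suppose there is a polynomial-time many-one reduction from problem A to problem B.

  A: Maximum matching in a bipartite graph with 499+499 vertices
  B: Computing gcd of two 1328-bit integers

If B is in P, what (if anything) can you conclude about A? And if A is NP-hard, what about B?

A poly-time reduction A <=_p B means any A-instance can be transformed to a B-instance in poly time.
If B is in P: compose the reduction with B's poly-time algorithm to solve A in poly time, so A is in P.
If A is NP-hard: every NP problem reduces to A, which reduces to B; composing reductions, every NP problem reduces to B, so B is NP-hard.
(Here in fact A is P and B is P.)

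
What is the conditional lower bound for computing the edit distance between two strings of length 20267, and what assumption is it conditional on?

Under SETH (the Strong Exponential Time Hypothesis), edit distance on length-20267 strings cannot be computed in O(n^(2-epsilon)) time for any epsilon > 0 (Backurs-Indyk). The reduction is from CNF-SAT via the orthogonal vectors problem.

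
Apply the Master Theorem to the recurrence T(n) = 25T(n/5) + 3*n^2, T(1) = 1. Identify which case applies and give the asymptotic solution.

a=25, b=5, f(n)=3*n^2.
log_5(25) = 2, so n^(log_b(a)) = n^2.
f(n) = Theta(n^2), so Case 2 applies.
T(n) = Theta(n^2 log n).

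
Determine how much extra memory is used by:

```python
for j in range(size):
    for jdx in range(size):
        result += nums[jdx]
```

Space complexity: O(1).
Only a constant amount of auxiliary storage is used; nothing grows with n.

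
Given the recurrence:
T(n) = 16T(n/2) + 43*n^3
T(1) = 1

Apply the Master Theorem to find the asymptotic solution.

a=16, b=2, f(n)=43*n^3. log_2(16) = 4. Case 1 of Master Theorem: T(n) = O(n^4).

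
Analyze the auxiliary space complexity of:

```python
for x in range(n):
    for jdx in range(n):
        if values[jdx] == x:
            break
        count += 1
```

Space complexity: O(1).
Only a constant amount of auxiliary storage is used; nothing grows with n.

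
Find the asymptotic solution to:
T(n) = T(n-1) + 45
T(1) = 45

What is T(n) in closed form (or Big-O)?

Unrolling: T(n) = T(n-1) + 45 = T(n-2) + 2*45 = ... = T(1) + (n-1)*45 = 45 + (n-1)*45 = 45n.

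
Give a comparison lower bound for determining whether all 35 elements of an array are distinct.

In the algebraic decision-tree model, the YES region for element distinctness on 35 elements has 35! connected components (one per ordering). Ben-Or's theorem then gives a lower bound of Omega(log(n!)) = Omega(n log n).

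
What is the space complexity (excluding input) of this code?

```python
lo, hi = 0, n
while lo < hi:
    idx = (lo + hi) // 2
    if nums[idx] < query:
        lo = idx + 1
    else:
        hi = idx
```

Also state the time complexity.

Space complexity: O(1).
Only a constant amount of auxiliary storage is used; nothing grows with n.
Time complexity: O(log n).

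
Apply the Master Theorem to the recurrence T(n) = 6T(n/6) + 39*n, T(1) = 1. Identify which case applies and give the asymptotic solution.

a=6, b=6, f(n)=39*n.
log_6(6) = 1, so n^(log_b(a)) = n.
f(n) = Theta(n), so Case 2 applies.
T(n) = Theta(n log n).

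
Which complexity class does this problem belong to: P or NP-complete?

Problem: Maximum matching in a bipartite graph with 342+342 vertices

This problem is in P: Hopcroft-Karp runs in O(E sqrt(V)).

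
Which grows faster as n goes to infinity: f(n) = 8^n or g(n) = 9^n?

g(n) = 9^n grows faster: (9/8)^n -> infinity since 9/8 > 1.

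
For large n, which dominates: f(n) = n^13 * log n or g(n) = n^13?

f(n) = n^13 * log n grows faster: extra log n factor -> infinity.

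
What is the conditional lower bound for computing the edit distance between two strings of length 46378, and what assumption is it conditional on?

Under SETH (the Strong Exponential Time Hypothesis), edit distance on length-46378 strings cannot be computed in O(n^(2-epsilon)) time for any epsilon > 0 (Backurs-Indyk). The reduction is from CNF-SAT via the orthogonal vectors problem.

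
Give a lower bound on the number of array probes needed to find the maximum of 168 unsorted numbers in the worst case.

Adversary: any unprobed cell could hold a value larger than everything seen so far. If fewer than 168 cells are probed, the adversary places the max in an unprobed cell. So all 168 cells must be examined; together with 168-1 comparisons this is tight.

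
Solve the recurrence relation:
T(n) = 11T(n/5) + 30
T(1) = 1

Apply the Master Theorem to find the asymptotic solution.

a=11, b=5, f(n)=30. log_5(11) = 1.49. Case 1 of Master Theorem: T(n) = O(n^1.49).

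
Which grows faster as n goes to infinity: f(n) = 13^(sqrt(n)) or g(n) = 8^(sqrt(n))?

f(n) = 13^(sqrt(n)) grows faster: ratio is (13/8)^(sqrt(n)) -> infinity since 13/8 > 1.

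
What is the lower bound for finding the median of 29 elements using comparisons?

To find the median of 29 elements, every element must be compared at least once, so the lower bound is Omega(n). The BFPRT algorithm achieves O(n), making this tight.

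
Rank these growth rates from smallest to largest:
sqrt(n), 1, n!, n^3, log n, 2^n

Ordered by growth rate: 1 < log n < sqrt(n) < n^3 < 2^n < n!.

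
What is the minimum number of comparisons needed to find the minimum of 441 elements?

Finding the minimum requires 440 comparisons, identical reasoning to finding the maximum. Each comparison eliminates one candidate.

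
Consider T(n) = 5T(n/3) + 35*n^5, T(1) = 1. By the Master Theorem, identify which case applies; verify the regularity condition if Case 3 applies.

a=5, b=3, f(n)=35*n^5.
log_3(5) = 1.465 < 5.
f(n) = Omega(n^(1.465+epsilon)) for some epsilon > 0, so Case 3 is the candidate.
Regularity: a*f(n/b) = 5*35*(n/3)^5 = (5/243)*35*n^5 <= c*f(n) with c = 5/243 < 1. Satisfied.
Case 3: T(n) = Theta(n^5).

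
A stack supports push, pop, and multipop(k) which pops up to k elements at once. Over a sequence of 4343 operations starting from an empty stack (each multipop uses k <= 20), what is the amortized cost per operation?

Each element is pushed exactly once and popped at most once (whether by pop or as part of a multipop). So the total number of individual pops over the whole sequence is at most the number of pushes, which is at most 4343. Total work <= 2 * 4343, hence O(1) amortized per operation.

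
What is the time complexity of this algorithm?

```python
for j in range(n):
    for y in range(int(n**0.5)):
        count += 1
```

Time complexity: O(n * sqrt(n)).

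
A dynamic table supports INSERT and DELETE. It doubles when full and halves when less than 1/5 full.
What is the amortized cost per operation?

Using potential function Phi = |2*num_items - table_size| when load > 1/2, and Phi = table_size/2 - num_items otherwise. The gap of 1/5 vs 1/2 for shrinking prevents thrashing. Both insert and delete have O(1) amortized cost.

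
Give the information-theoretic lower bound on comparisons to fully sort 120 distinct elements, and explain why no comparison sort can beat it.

A comparison sort is a binary decision tree whose leaves are the 120! = 6689502913449127057588118054090372586752746333138029810295671352301633557244962989366874165271984981308157637893214090552534408589408121859898481114389650005964960521256960000000000000000000000000000 possible output permutations. A binary tree with L leaves has height >= ceil(log_2(L)). So any comparison sort needs >= ceil(log_2(120!)) = 661 comparisons in the worst case.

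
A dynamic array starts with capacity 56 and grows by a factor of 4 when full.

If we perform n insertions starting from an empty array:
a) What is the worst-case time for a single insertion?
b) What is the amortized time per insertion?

(a) Worst-case single insertion: O(n) -- when the array is full at capacity c, the resize copies all c elements, and c can be Theta(n).
(b) Resizes happen at sizes 56, 224, 896, ... Total copy cost for n insertions: 56 + 224 + ... = O(n) (geometric series with ratio 1/4). Amortized cost per insertion: O(n)/n = O(1).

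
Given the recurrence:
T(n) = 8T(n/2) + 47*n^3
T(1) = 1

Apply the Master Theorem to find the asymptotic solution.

a=8, b=2, f(n)=47*n^3. log_2(8) = 3. Case 2: T(n) = O(n^3 log n).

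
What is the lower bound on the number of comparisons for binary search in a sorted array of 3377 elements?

With 3377 possible positions, we need at least ceil(log_2(3377)) = 12 comparisons. Each comparison splits the remaining candidates by at most half.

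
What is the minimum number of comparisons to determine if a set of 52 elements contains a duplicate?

Determining if 52 elements are all distinct requires Omega(n log n) comparisons in the comparison model. This follows from the element distinctness lower bound.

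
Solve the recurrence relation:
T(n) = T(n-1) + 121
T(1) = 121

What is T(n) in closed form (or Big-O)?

Unrolling: T(n) = T(n-1) + 121 = T(n-2) + 2*121 = ... = T(1) + (n-1)*121 = 121 + (n-1)*121 = 121n.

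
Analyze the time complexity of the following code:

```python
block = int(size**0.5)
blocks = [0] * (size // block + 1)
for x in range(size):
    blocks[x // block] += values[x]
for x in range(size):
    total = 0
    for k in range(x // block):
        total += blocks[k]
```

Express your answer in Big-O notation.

Time complexity: O(n * sqrt(n)).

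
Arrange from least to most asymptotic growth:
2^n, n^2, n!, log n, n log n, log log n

Ordered by growth rate: log log n < log n < n log n < n^2 < 2^n < n!.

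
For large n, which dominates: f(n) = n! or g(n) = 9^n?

f(n) = n! grows faster: n!/9^n -> infinity by Stirling.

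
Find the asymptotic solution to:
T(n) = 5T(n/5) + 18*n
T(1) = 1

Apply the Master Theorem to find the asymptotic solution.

a=5, b=5, f(n)=18*n. log_5(5) = 1. Case 2: T(n) = O(n log n).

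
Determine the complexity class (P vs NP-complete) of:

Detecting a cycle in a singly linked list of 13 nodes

This problem is in P: Floyd's tortoise-and-hare runs in O(n) time, O(1) space.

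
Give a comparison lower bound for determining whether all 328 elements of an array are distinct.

In the algebraic decision-tree model, the YES region for element distinctness on 328 elements has 328! connected components (one per ordering). Ben-Or's theorem then gives a lower bound of Omega(log(n!)) = Omega(n log n).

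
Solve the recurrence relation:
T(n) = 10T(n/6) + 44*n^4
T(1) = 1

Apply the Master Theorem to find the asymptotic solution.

a=10, b=6, f(n)=44*n^4. log_6(10) = 1.285 < 4. Case 3: T(n) = O(n^4).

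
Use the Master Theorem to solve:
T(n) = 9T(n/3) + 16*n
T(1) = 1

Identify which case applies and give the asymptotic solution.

a=9, b=3, f(n)=16*n.
log_3(9) = 2 > 1.
Since f(n) = O(n^1) is polynomially smaller than n^2, Case 1 applies.
T(n) = Theta(n^2).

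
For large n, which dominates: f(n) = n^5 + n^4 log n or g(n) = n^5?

f(n) = n^5 + n^4 log n and g(n) = n^5 are Theta of each other: the lower-order n^4 log n term is o(n^5); both are Theta(n^5).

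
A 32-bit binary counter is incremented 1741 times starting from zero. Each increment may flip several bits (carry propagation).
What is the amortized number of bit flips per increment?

Bit i flips on every 2^i-th increment, so over 1741 increments bit i flips floor(1741/2^i) times. Summing over i: total flips < 2 * 1741. Amortized: < 2 = O(1) per increment.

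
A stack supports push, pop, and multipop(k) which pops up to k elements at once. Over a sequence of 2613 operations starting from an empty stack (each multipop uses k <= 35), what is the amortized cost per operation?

Each element is pushed exactly once and popped at most once (whether by pop or as part of a multipop). So the total number of individual pops over the whole sequence is at most the number of pushes, which is at most 2613. Total work <= 2 * 2613, hence O(1) amortized per operation.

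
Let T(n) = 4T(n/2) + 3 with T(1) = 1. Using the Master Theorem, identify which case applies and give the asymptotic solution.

a=4, b=2, f(n)=3.
log_2(4) = 2 > 0.
Since f(n) = O(n^0) is polynomially smaller than n^2, Case 1 applies.
T(n) = Theta(n^2).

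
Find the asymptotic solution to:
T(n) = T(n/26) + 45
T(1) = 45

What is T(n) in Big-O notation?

Each step divides n by 26 and adds 45. After log_26(n) steps, T(n) = O(log n).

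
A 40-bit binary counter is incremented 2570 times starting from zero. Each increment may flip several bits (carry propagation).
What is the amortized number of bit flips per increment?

Bit i flips on every 2^i-th increment, so over 2570 increments bit i flips floor(2570/2^i) times. Summing over i: total flips < 2 * 2570. Amortized: < 2 = O(1) per increment.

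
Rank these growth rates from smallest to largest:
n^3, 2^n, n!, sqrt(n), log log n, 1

Ordered by growth rate: 1 < log log n < sqrt(n) < n^3 < 2^n < n!.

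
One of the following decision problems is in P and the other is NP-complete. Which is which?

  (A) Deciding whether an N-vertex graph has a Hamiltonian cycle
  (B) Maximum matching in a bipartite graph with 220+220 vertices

(A) is NP-complete: one of Karp's 21 NP-complete problems.
(B) is P: Hopcroft-Karp runs in O(E sqrt(V)).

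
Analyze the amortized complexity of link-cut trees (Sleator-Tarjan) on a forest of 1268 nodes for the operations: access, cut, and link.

Link-cut trees represent the forest using splay trees over preferred paths. With potential Phi = sum over nodes of log(size of virtual subtree), each access on 1268 nodes is O(log 1268) = O(log n) amortized by the splay-tree access lemma. Cut and link are O(1) plus one access.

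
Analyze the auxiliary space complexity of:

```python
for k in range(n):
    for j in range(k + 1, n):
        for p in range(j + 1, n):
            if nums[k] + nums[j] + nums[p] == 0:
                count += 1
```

Space complexity: O(1).
Only a constant amount of auxiliary storage is used; nothing grows with n.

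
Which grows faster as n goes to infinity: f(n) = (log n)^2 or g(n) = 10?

f(n) = (log n)^2 grows faster: any unbounded function dominates a constant.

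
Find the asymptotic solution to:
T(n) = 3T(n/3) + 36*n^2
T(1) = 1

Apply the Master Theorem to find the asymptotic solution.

a=3, b=3, f(n)=36*n^2. log_3(3) = 1 < 2. Case 3: T(n) = O(n^2).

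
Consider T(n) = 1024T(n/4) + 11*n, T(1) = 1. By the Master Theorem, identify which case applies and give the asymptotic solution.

a=1024, b=4, f(n)=11*n.
log_4(1024) = 5 > 1.
Since f(n) = O(n^1) is polynomially smaller than n^5, Case 1 applies.
T(n) = Theta(n^5).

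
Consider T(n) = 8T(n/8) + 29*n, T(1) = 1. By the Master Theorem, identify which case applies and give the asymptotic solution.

a=8, b=8, f(n)=29*n.
log_8(8) = 1, so n^(log_b(a)) = n.
f(n) = Theta(n), so Case 2 applies.
T(n) = Theta(n log n).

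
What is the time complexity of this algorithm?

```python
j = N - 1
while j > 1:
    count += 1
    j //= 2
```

Time complexity: O(log n).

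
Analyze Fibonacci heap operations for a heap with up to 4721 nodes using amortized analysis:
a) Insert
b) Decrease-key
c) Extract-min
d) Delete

Fibonacci heaps use lazy consolidation. Potential function Phi = t + 2m (t = number of trees, m = marked nodes).
- Insert: O(1) actual, Delta Phi = +1 (one new tree) => O(1) amortized.
- Decrease-key: with c cascading cuts, actual cost is O(c); Delta Phi <= c - 2(c-1) + 2 = 4 - c (c new trees; >= c-1 marks cleared; <= 1 new mark). Amortized O(c) + (4 - c) = O(1).
- Extract-min: O(D(n) + t) actual; consolidation drops t to <= D(n)+1, so Delta Phi pays for the t term. D(n) = O(log n) for n = 4721 => O(log n) amortized.
- Delete: decrease-key to -inf then extract-min = O(log n).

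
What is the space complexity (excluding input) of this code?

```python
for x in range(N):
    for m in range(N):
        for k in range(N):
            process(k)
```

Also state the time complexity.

Space complexity: O(1).
Only a constant amount of auxiliary storage is used; nothing grows with n.
Time complexity: O(n^3).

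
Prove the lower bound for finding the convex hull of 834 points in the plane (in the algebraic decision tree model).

Reduction from sorting: given 834 numbers x_1,...,x_{834}, map x_i to the point (x_i, x_i^2) on the parabola y = x^2. All points are on the convex hull, and walking the hull gives them in sorted x-order. Since sorting requires Omega(n log n), so does planar convex hull.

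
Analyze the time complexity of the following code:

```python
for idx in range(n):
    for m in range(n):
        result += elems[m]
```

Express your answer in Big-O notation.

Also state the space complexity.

Time complexity: O(n^2).
Space complexity: O(1).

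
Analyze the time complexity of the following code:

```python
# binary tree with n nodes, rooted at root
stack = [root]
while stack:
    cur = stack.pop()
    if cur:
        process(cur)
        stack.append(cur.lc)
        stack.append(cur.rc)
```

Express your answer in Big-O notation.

Time complexity: O(n).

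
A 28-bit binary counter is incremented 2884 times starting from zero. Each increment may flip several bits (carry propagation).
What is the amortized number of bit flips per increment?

Bit i flips on every 2^i-th increment, so over 2884 increments bit i flips floor(2884/2^i) times. Summing over i: total flips < 2 * 2884. Amortized: < 2 = O(1) per increment.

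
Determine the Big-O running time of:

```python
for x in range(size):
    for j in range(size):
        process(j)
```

Time complexity: O(n^2).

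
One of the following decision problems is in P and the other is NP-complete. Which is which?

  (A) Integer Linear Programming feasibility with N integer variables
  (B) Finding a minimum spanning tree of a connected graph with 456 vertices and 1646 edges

(A) is NP-complete: ILP feasibility is NP-complete (LP relaxation is in P).
(B) is P: Kruskal's / Prim's algorithms run in polynomial time.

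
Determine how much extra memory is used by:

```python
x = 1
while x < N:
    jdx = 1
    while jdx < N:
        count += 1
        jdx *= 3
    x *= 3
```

Space complexity: O(1).
Only a constant amount of auxiliary storage is used; nothing grows with n.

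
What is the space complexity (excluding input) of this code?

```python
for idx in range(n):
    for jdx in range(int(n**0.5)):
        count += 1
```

Space complexity: O(1).
Only a constant amount of auxiliary storage is used; nothing grows with n.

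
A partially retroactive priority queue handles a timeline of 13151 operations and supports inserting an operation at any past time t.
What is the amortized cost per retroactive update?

Partially retroactive priority queues (Demaine-Iacono-Langerman) allow updates at past times with queries only at the present. With a balanced BST over the m = 13151 timeline events tracking bridges, each retroactive insert or delete is O(log m) amortized.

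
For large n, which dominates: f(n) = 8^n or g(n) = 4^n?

f(n) = 8^n grows faster: (8/4)^n -> infinity since 8/4 > 1.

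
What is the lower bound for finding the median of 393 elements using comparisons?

To find the median of 393 elements, every element must be compared at least once, so the lower bound is Omega(n). The BFPRT algorithm achieves O(n), making this tight.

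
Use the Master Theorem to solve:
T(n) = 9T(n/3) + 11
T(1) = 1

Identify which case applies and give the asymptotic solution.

a=9, b=3, f(n)=11.
log_3(9) = 2 > 0.
Since f(n) = O(n^0) is polynomially smaller than n^2, Case 1 applies.
T(n) = Theta(n^2).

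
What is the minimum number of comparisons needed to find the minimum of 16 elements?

Finding the minimum requires 15 comparisons, identical reasoning to finding the maximum. Each comparison eliminates one candidate.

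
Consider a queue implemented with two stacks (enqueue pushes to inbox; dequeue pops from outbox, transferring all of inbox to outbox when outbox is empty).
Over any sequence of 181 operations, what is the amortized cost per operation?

Each element is pushed to inbox once, popped once, pushed to outbox once, and popped once: 4 unit operations over its lifetime. Over 181 operations the total work is O(181). Amortized O(1) per enqueue/dequeue.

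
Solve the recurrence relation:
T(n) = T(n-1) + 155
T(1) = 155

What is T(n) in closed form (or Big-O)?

Unrolling: T(n) = T(n-1) + 155 = T(n-2) + 2*155 = ... = T(1) + (n-1)*155 = 155 + (n-1)*155 = 155n.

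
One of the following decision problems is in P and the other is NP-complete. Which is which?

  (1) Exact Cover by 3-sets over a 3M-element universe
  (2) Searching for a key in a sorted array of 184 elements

(1) is NP-complete: one of Karp's 21 NP-complete problems.
(2) is P: binary search runs in O(log n).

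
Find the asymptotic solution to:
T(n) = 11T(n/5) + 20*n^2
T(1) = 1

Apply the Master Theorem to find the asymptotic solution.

a=11, b=5, f(n)=20*n^2. log_5(11) = 1.49 < 2. Case 3: T(n) = O(n^2).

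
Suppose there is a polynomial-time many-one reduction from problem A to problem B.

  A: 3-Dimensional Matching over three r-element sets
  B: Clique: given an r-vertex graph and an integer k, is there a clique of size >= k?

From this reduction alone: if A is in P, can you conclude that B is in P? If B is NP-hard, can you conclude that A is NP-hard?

A poly-time reduction A <=_p B transfers tractability DOWN (B easy => A easy) and hardness UP (A hard => B hard), not the reverse.
From A in P, the reduction alone does NOT give B in P: any problem in P trivially reduces to SAT, yet SAT is not known to be in P.
From B NP-hard, the reduction alone does NOT give A NP-hard: again, easy problems reduce to hard ones.
(Here in fact A is NP-complete and B is NP-complete.)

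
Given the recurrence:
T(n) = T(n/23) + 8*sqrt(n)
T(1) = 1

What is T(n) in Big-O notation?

Each level contributes sqrt(n/23^k). Geometric series with ratio 1/sqrt(23) < 1 sums to O(sqrt(n)).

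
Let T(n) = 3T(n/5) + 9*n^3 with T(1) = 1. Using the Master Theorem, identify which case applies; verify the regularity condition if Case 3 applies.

a=3, b=5, f(n)=9*n^3.
log_5(3) = 0.6826 < 3.
f(n) = Omega(n^(0.6826+epsilon)) for some epsilon > 0, so Case 3 is the candidate.
Regularity: a*f(n/b) = 3*9*(n/5)^3 = (3/125)*9*n^3 <= c*f(n) with c = 3/125 < 1. Satisfied.
Case 3: T(n) = Theta(n^3).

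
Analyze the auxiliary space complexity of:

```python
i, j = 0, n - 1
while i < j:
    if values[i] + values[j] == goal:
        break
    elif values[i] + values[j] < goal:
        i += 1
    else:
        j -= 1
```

Space complexity: O(1).
Only a constant amount of auxiliary storage is used; nothing grows with n.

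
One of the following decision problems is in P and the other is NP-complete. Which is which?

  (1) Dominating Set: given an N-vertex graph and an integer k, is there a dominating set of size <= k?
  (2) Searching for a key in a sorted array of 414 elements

(1) is NP-complete: reduces from Set Cover (with k part of the input).
(2) is P: binary search runs in O(log n).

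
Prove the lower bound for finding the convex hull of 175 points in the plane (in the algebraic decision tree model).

Reduction from sorting: given 175 numbers x_1,...,x_{175}, map x_i to the point (x_i, x_i^2) on the parabola y = x^2. All points are on the convex hull, and walking the hull gives them in sorted x-order. Since sorting requires Omega(n log n), so does planar convex hull.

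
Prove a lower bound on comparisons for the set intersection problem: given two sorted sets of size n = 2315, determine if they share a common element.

For two sorted arrays of size n = 2315, any correct algorithm must examine Omega(n) elements. If fewer are examined, an adversary places a common element in an unexamined gap. A merge-based scan achieves O(n), so the bound is tight.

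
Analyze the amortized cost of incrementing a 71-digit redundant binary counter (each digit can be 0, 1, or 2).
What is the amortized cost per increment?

A redundant counter on 71 digits allows digit values 0, 1, 2. Increment adds 1 to the least significant digit and carries any 2 to a 0 plus +1 on the next digit. With potential Phi = (number of 2-digits), each increment does O(1) actual work plus a chain of carries, each of which decreases Phi by 1. Amortized O(1).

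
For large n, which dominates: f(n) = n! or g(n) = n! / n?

f(n) = n! grows faster: the ratio n!/(n!/n) = n -> infinity.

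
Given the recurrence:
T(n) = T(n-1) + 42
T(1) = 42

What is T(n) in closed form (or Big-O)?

Unrolling: T(n) = T(n-1) + 42 = T(n-2) + 2*42 = ... = T(1) + (n-1)*42 = 42 + (n-1)*42 = 42n.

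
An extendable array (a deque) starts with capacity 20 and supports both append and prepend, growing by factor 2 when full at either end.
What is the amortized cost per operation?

Growth at either end copies all elements; capacities form a geometric sequence with ratio 2, so total copy cost over n operations is O(n) (two geometric series). Amortized O(1).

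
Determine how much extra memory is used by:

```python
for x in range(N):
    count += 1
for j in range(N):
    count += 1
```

Space complexity: O(1).
Only a constant amount of auxiliary storage is used; nothing grows with n.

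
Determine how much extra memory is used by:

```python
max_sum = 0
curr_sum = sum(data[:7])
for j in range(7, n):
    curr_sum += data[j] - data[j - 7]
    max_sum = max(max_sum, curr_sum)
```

Space complexity: O(1).
Only a constant amount of auxiliary storage is used; nothing grows with n.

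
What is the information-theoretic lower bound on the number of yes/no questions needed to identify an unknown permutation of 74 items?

There are 74! = 330788544151938641225953028221253782145683251820934971170611926835411235700971565459250872320000000000000000 permutations. Each yes/no question gives at most 1 bit, so at least ceil(log_2(330788544151938641225953028221253782145683251820934971170611926835411235700971565459250872320000000000000000)) = 358 questions are needed.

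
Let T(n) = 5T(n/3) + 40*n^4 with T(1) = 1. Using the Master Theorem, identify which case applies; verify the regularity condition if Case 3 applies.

a=5, b=3, f(n)=40*n^4.
log_3(5) = 1.465 < 4.
f(n) = Omega(n^(1.465+epsilon)) for some epsilon > 0, so Case 3 is the candidate.
Regularity: a*f(n/b) = 5*40*(n/3)^4 = (5/81)*40*n^4 <= c*f(n) with c = 5/81 < 1. Satisfied.
Case 3: T(n) = Theta(n^4).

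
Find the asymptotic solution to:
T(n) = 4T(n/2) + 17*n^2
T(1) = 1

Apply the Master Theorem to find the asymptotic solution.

a=4, b=2, f(n)=17*n^2. log_2(4) = 2. Case 2: T(n) = O(n^2 log n).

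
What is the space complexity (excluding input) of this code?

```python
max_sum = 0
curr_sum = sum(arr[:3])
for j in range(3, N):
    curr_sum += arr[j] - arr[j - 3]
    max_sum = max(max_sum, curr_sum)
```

Space complexity: O(1).
Only a constant amount of auxiliary storage is used; nothing grows with n.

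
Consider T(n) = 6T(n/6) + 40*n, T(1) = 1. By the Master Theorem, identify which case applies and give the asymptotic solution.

a=6, b=6, f(n)=40*n.
log_6(6) = 1, so n^(log_b(a)) = n.
f(n) = Theta(n), so Case 2 applies.
T(n) = Theta(n log n).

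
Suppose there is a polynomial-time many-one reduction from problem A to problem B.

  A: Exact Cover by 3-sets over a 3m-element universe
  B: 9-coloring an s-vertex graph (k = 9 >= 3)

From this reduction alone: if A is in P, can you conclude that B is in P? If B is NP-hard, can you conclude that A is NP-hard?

A poly-time reduction A <=_p B transfers tractability DOWN (B easy => A easy) and hardness UP (A hard => B hard), not the reverse.
From A in P, the reduction alone does NOT give B in P: any problem in P trivially reduces to SAT, yet SAT is not known to be in P.
From B NP-hard, the reduction alone does NOT give A NP-hard: again, easy problems reduce to hard ones.
(Here in fact A is NP-complete and B is NP-complete.)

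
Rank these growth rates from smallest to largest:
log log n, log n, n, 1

Ordered by growth rate: 1 < log log n < log n < n.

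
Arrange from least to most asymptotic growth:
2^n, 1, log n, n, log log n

Ordered by growth rate: 1 < log log n < log n < n < 2^n.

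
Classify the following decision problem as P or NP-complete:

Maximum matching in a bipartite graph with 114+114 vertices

This problem is in P: Hopcroft-Karp runs in O(E sqrt(V)).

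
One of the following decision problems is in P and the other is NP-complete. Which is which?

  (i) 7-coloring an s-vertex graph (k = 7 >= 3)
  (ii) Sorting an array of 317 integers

(i) is NP-complete: graph k-coloring for k>=3 is NP-complete by reduction from 3-SAT.
(ii) is P: merge sort runs in O(n log n).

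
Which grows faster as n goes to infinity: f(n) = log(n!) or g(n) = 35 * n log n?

f(n) = log(n!) and g(n) = 35 * n log n are Theta of each other: Stirling: log(n!) = n log n - n + O(log n) = Theta(n log n); the constant 35 doesn't change the Theta class.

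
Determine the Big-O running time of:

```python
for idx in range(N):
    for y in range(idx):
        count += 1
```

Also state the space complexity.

Time complexity: O(n^2).
Space complexity: O(1).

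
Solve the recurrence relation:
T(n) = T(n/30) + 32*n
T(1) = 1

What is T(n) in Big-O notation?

Geometric series: 32*n*(1 + 1/30 + 1/30^2 + ...) = O(n). T(n) = O(n).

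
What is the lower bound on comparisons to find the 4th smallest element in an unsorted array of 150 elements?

Finding the 4th smallest of 150 elements requires Omega(n) comparisons. Every element must participate in at least one comparison; otherwise it could be the 4th smallest.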